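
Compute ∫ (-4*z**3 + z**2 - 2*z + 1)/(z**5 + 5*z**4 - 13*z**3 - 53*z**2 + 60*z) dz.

Factor the denominator: z*(z - 3)*(z - 1)*(z + 4)*(z + 5).
Partial-fraction decomposition: 67/(30*(z + 5)) - 281/(140*(z + 4)) + 1/(15*(z - 1)) - 13/(42*(z - 3)) + 1/(60*z).
Integrate each term: A/(z−a) contributes A·log|z−a|.

log(z)/60 - 13*log(z - 3)/42 + log(z - 1)/15 - 281*log(z + 4)/140 + 67*log(z + 5)/30 + C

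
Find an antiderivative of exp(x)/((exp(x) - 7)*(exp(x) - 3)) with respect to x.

Let u = e^x, du = e^x dx.
The integral becomes ∫ du/((u-3)(u-7)); decompose into partial fractions.

log(exp(x) - 7)/4 - log(exp(x) - 3)/4 + C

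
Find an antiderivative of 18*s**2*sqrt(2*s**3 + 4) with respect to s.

2*(2*s**3 + 4)**(3/2) + C

Let u = 2*s**3 + 4, so du = (6*s**2) ds.
Rewriting, the integral becomes 3·∫ √u du = 3·(2/3)u^(3/2).
Substituting back, u = 2*s**3 + 4.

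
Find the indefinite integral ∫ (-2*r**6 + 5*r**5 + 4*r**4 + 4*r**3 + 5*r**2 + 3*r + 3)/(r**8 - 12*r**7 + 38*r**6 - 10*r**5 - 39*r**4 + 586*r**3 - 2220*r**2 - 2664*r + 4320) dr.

-16061*log(r - 6)/9600 + 6241*log(r - 5)/3332 - 1697*log(r - 4)/5400 - 11*log(r - 1)/2700 + 104333*log(r + 2)/3179904 + 9211*log(r**2 + 9)/215475 + 1282*atan(r/3)/215475 + 239/(13104*r + 26208) + C

Factor the denominator: (r - 6)*(r - 5)*(r - 4)*(r - 1)*(r + 2)**2*(r**2 + 9).
Partial-fraction decomposition: 2*(9211*r + 1923)/(215475*(r**2 + 9)) + 104333/(3179904*(r + 2)) - 239/(13104*(r + 2)**2) - 11/(2700*(r - 1)) - 1697/(5400*(r - 4)) + 6241/(3332*(r - 5)) - 16061/(9600*(r - 6)).
Integrate each term; A/(r−a) gives A·log|r−a|; the (Br+D)/(r²+p²) term gives a log and an atan.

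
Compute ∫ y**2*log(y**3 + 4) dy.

Let u = y**3 + 4, so du = (3*y**2) dy.
The integral becomes (1/3)·∫ log(u) du; integrate by parts with u′=log(u), dv′=du.

y**3*log(y**3 + 4)/3 - y**3/3 + 4*log(y**3 + 4)/3 + C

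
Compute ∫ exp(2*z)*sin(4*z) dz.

exp(2*z)*sin(4*z)/10 - exp(2*z)*cos(4*z)/5 + C

Let I denote the integral. Integrate by parts with u = sin(4*z), dv = exp(2*z) dz, so v = exp(2*z)/2: I = exp(2*z)*sin(4*z)/2 − 2·∫ exp(2*z)*cos(4*z) dz.
Apply parts again with u = cos(4*z), dv = exp(2*z) dz: ∫ exp(2*z)*cos(4*z) dz = exp(2*z)*cos(4*z)/2 + 2·I. Substituting back brings back I: I = exp(2*z)*sin(4*z)/2 - exp(2*z)*cos(4*z) − 4·I.
Solving for I: (1 + 4)·I equals the remaining terms, so I = (1/5)·(exp(2*z)*sin(4*z)/2 - exp(2*z)*cos(4*z)).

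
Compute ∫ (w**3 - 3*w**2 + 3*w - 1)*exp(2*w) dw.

(4*w**3 - 18*w**2 + 30*w - 19)*exp(2*w)/8 + C

Use integration by parts with u = w**3 - 3*w**2 + 3*w - 1, dv = exp(2*w) dw, so v = exp(2*w)/2.
Apply parts 3 times (tabular method): alternate signs, differentiate u down to 0, integrate dv up.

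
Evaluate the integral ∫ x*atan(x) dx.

Use integration by parts with u = arctan(x), dv = x dx.
Then du = 1/(x**2 + 1) dx.

x**2*atan(x)/2 - x/2 + atan(x)/2 + C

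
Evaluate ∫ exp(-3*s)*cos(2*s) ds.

Let I denote the integral. Integrate by parts with u = cos(2*s), dv = exp(-3*s) ds, so v = -exp(-3*s)/3: I = -exp(-3*s)*cos(2*s)/3 − (2/3)·∫ exp(-3*s)*sin(2*s) ds.
Apply parts again with u = sin(2*s), dv = exp(-3*s) ds: ∫ exp(-3*s)*sin(2*s) ds = -exp(-3*s)*sin(2*s)/3 + (2/3)·I. Substituting back brings back I: I = 2*exp(-3*s)*sin(2*s)/9 - exp(-3*s)*cos(2*s)/3 − (4/9)·I.
Solving for I: (1 + 4/9)·I equals the remaining terms, so I = (9/13)·(2*exp(-3*s)*sin(2*s)/9 - exp(-3*s)*cos(2*s)/3).

2*exp(-3*s)*sin(2*s)/13 - 3*exp(-3*s)*cos(2*s)/13 + C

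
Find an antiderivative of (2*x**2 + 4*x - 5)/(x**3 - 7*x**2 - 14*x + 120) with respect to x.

91*log(x - 6)/10 - 65*log(x - 5)/9 + 11*log(x + 4)/90 + C

Factor the denominator: (x - 6)*(x - 5)*(x + 4).
Partial-fraction decomposition: 11/(90*(x + 4)) - 65/(9*(x - 5)) + 91/(10*(x - 6)).
Integrate each term: A/(x−a) contributes A·log|x−a|.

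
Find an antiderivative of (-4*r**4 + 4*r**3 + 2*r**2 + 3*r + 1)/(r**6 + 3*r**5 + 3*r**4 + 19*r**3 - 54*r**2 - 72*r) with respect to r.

-log(r)/72 - 17*log(r - 2)/468 - 4*log(r + 1)/45 + 1259*log(r + 4)/1800 - 1639*log(r**2 + 9)/5850 - 132*atan(r/3)/325 + C

Factor the denominator: r*(r - 2)*(r + 1)*(r + 4)*(r**2 + 9).
Partial-fraction decomposition: -11*(149*r + 324)/(2925*(r**2 + 9)) + 1259/(1800*(r + 4)) - 4/(45*(r + 1)) - 17/(468*(r - 2)) - 1/(72*r).
Integrate each term; A/(r−a) gives A·log|r−a|; the (Br+D)/(r²+p²) term gives a log and an atan.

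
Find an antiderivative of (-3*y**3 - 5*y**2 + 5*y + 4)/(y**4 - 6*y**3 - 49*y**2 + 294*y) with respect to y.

2*log(y)/147 - 1235*log(y - 7)/98 + 397*log(y - 6)/39 - 753*log(y + 7)/1274 + C

Factor the denominator: y*(y - 7)*(y - 6)*(y + 7).
Partial-fraction decomposition: -753/(1274*(y + 7)) + 397/(39*(y - 6)) - 1235/(98*(y - 7)) + 2/(147*y).
Integrate each term: A/(y−a) contributes A·log|y−a|.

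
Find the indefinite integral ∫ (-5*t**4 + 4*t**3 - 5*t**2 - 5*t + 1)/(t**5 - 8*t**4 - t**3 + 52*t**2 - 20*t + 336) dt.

-5456*log(t - 7)/795 + 1123*log(t - 4)/420 - 271*log(t + 3)/455 - 2967*log(t**2 + 4)/27560 - 761*atan(t/2)/3445 + C

Factor the denominator: (t - 7)*(t - 4)*(t + 3)*(t**2 + 4).
Partial-fraction decomposition: -(2967*t + 6088)/(13780*(t**2 + 4)) - 271/(455*(t + 3)) + 1123/(420*(t - 4)) - 5456/(795*(t - 7)).
Integrate each term; A/(t−a) gives A·log|t−a|; the (Bt+D)/(t²+p²) term gives a log and an atan.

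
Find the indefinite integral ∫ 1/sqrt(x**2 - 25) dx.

log(x + sqrt(x**2 - 25)) + C

Substitute x = 5·sec(θ), so dx = 5·sec(θ)*tan(θ) dθ and the radical becomes sqrt(x**2 - 25) = 5·tan(θ) by the Pythagorean identity.
Integrate the resulting trig expression in θ, then back-substitute sec(θ) = x/5, tan(θ) = sqrt(x**2 - 25)/5 (absorbing any constant into C).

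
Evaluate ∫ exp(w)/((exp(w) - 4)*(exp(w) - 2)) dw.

Let u = e^w, du = e^w dw.
The integral becomes ∫ du/((u-2)(u-4)); decompose into partial fractions.

log(exp(w) - 4)/2 - log(exp(w) - 2)/2 + C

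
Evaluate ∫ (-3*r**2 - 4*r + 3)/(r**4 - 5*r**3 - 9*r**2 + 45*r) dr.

Factor the denominator: r*(r - 5)*(r - 3)*(r + 3).
Partial-fraction decomposition: 1/(12*(r + 3)) + 1/(r - 3) - 23/(20*(r - 5)) + 1/(15*r).
Integrate each term: A/(r−a) contributes A·log|r−a|.

log(r)/15 - 23*log(r - 5)/20 + log(r - 3) + log(r + 3)/12 + C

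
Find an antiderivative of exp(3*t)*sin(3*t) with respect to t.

Let I denote the integral. Integrate by parts with u = sin(3*t), dv = exp(3*t) dt, so v = exp(3*t)/3: I = exp(3*t)*sin(3*t)/3 − ∫ exp(3*t)*cos(3*t) dt.
Apply parts again with u = cos(3*t), dv = exp(3*t) dt: ∫ exp(3*t)*cos(3*t) dt = exp(3*t)*cos(3*t)/3 + I. Substituting back brings back I: I = exp(3*t)*sin(3*t)/3 - exp(3*t)*cos(3*t)/3 − I.
Solving for I: (1 + 1)·I equals the remaining terms, so I = (1/2)·(exp(3*t)*sin(3*t)/3 - exp(3*t)*cos(3*t)/3).

exp(3*t)*sin(3*t)/6 - exp(3*t)*cos(3*t)/6 + C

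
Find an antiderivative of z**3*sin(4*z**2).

Let u = z², du = 2z dz; rewrite as (1/2)∫ u^1·sin(4u) du.
Now integrate by parts 1 time.

-z**2*cos(4*z**2)/8 + sin(4*z**2)/32 + C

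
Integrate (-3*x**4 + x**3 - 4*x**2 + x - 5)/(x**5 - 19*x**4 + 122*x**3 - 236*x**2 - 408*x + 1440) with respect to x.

Factor the denominator: (x - 6)**2*(x - 5)*(x - 4)*(x + 2).
Partial-fraction decomposition: -79/(2688*(x + 2)) + 769/(24*(x - 4)) - 1850/(7*(x - 5)) + 29347/(128*(x - 6)) - 3815/(16*(x - 6)**2).
Integrate each term; A/(x−a) gives A·log|x−a|; A/(x−a)² gives −A/(x−a).

29347*log(x - 6)/128 - 1850*log(x - 5)/7 + 769*log(x - 4)/24 - 79*log(x + 2)/2688 + 3815/(16*x - 96) + C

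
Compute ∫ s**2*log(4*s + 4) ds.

s**3*log(4*s + 4)/3 - s**3/9 + s**2/6 - s/3 + log(s + 1)/3 + C

Use integration by parts with u = log(4*s + 4), dv = s**2 ds.
Then du = 4/(4*s + 4) ds and v = s**3/3.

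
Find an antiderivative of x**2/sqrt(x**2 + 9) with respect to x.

Substitute x = 3·tan(θ), so dx = 3·sec(θ)^2 dθ and the radical becomes sqrt(x**2 + 9) = 3·sec(θ) by the Pythagorean identity.
Integrate the resulting trig expression in θ, then back-substitute tan(θ) = x/3, sec(θ) = sqrt(x**2 + 9)/3 (absorbing any constant into C).

x*sqrt(x**2 + 9)/2 - 9*log(x + sqrt(x**2 + 9))/2 + C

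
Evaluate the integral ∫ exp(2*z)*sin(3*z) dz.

2*exp(2*z)*sin(3*z)/13 - 3*exp(2*z)*cos(3*z)/13 + C

Let I denote the integral. Integrate by parts with u = sin(3*z), dv = exp(2*z) dz, so v = exp(2*z)/2: I = exp(2*z)*sin(3*z)/2 − (3/2)·∫ exp(2*z)*cos(3*z) dz.
Apply parts again with u = cos(3*z), dv = exp(2*z) dz: ∫ exp(2*z)*cos(3*z) dz = exp(2*z)*cos(3*z)/2 + (3/2)·I. Substituting back brings back I: I = exp(2*z)*sin(3*z)/2 - 3*exp(2*z)*cos(3*z)/4 − (9/4)·I.
Solving for I: (1 + 9/4)·I equals the remaining terms, so I = (4/13)·(exp(2*z)*sin(3*z)/2 - 3*exp(2*z)*cos(3*z)/4).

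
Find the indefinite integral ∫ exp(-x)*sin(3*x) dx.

Let I denote the integral. Integrate by parts with u = sin(3*x), dv = exp(-x) dx, so v = -exp(-x): I = -exp(-x)*sin(3*x) + 3·∫ exp(-x)*cos(3*x) dx.
Apply parts again with u = cos(3*x), dv = exp(-x) dx: ∫ exp(-x)*cos(3*x) dx = -exp(-x)*cos(3*x) − 3·I. Substituting back brings back I: I = -exp(-x)*sin(3*x) - 3*exp(-x)*cos(3*x) − 9·I.
Solving for I: (1 + 9)·I equals the remaining terms, so I = (1/10)·(-exp(-x)*sin(3*x) - 3*exp(-x)*cos(3*x)).

-exp(-x)*sin(3*x)/10 - 3*exp(-x)*cos(3*x)/10 + C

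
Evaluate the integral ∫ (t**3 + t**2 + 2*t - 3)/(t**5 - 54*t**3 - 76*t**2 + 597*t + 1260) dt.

403*log(t - 7)/3600 - 85*log(t - 4)/1323 + 262*log(t + 3)/1225 - 113*log(t + 5)/432 + 27/(140*t + 420) + C

Factor the denominator: (t - 7)*(t - 4)*(t + 3)**2*(t + 5).
Partial-fraction decomposition: -113/(432*(t + 5)) + 262/(1225*(t + 3)) - 27/(140*(t + 3)**2) - 85/(1323*(t - 4)) + 403/(3600*(t - 7)).
Integrate each term; A/(t−a) gives A·log|t−a|; A/(t−a)² gives −A/(t−a).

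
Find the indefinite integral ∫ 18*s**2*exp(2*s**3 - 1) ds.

Let u = 2*s**3 - 1, so du = (6*s**2) ds.
Rewriting, the integral becomes 3·∫ e^u du = 3·e^u.
Substituting back, u = 2*s**3 - 1.

3*exp(2*s**3 - 1) + C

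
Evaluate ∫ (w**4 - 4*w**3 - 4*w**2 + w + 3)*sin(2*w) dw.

Use integration by parts with u = w**4 - 4*w**3 - 4*w**2 + w + 3, dv = sin(2*w) dw, so v = -cos(2*w)/2.
Apply parts 4 times (tabular method): alternate signs, differentiate u down to 0, integrate dv up.

-w**4*cos(2*w)/2 + w**3*sin(2*w) + 2*w**3*cos(2*w) - 3*w**2*sin(2*w) + 7*w**2*cos(2*w)/2 - 7*w*sin(2*w)/2 - 7*w*cos(2*w)/2 + 7*sin(2*w)/4 - 13*cos(2*w)/4 + C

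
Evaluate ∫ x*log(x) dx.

x**2*log(x)/2 - x**2/4 + C

Use integration by parts with u = log(x), dv = x dx.
Then du = 1/x dx and v = x**2/2.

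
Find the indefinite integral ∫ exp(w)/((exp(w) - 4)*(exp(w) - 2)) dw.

Let u = e^w, du = e^w dw.
The integral becomes ∫ du/((u-2)(u-4)); decompose into partial fractions.

log(exp(w) - 4)/2 - log(exp(w) - 2)/2 + C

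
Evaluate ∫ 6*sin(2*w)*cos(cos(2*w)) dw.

Let u = cos(2*w), so du = (-2*sin(2*w)) dw.
Rewriting, the integral becomes -3·∫ cos(u) du = -3·sin(u).
Substituting back, u = cos(2*w).

-3*sin(cos(2*w)) + C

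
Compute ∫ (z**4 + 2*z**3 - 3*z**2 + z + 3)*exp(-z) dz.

(-z**4 - 6*z**3 - 15*z**2 - 31*z - 34)*exp(-z) + C

Use integration by parts with u = z**4 + 2*z**3 - 3*z**2 + z + 3, dv = exp(-z) dz, so v = -exp(-z).
Apply parts 4 times (tabular method): alternate signs, differentiate u down to 0, integrate dv up.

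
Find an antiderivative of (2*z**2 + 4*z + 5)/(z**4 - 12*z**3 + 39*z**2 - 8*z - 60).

101*log(z - 6)/28 - 25*log(z - 5)/6 + 7*log(z - 2)/12 - log(z + 1)/42 + C

Factor the denominator: (z - 6)*(z - 5)*(z - 2)*(z + 1).
Partial-fraction decomposition: -1/(42*(z + 1)) + 7/(12*(z - 2)) - 25/(6*(z - 5)) + 101/(28*(z - 6)).
Integrate each term: A/(z−a) contributes A·log|z−a|.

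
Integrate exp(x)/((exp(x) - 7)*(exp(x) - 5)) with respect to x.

log(exp(x) - 7)/2 - log(exp(x) - 5)/2 + C

Let u = e^x, du = e^x dx.
The integral becomes ∫ du/((u-7)(u-5)); decompose into partial fractions.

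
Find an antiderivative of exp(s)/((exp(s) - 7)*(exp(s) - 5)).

Let u = e^s, du = e^s ds.
The integral becomes ∫ du/((u-5)(u-7)); decompose into partial fractions.

log(exp(s) - 7)/2 - log(exp(s) - 5)/2 + C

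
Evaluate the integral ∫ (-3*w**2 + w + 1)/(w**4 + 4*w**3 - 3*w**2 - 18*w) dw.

-log(w)/18 - 9*log(w - 2)/50 + 53*log(w + 3)/225 + 29/(15*w + 45) + C

Factor the denominator: w*(w - 2)*(w + 3)**2.
Partial-fraction decomposition: 53/(225*(w + 3)) - 29/(15*(w + 3)**2) - 9/(50*(w - 2)) - 1/(18*w).
Integrate each term; A/(w−a) gives A·log|w−a|; A/(w−a)² gives −A/(w−a).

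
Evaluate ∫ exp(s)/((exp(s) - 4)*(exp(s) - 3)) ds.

Let u = e^s, du = e^s ds.
The integral becomes ∫ du/((u-4)(u-3)); decompose into partial fractions.

log(exp(s) - 4) - log(exp(s) - 3) + C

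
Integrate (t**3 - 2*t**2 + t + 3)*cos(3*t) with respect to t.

t**3*sin(3*t)/3 - 2*t**2*sin(3*t)/3 + t**2*cos(3*t)/3 + t*sin(3*t)/9 - 4*t*cos(3*t)/9 + 31*sin(3*t)/27 + cos(3*t)/27 + C

Use integration by parts with u = t**3 - 2*t**2 + t + 3, dv = cos(3*t) dt, so v = sin(3*t)/3.
Apply parts 3 times (tabular method): alternate signs, differentiate u down to 0, integrate dv up.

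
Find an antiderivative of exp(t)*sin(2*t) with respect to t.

Let I denote the integral. Integrate by parts with u = sin(2*t), dv = exp(t) dt, so v = exp(t): I = exp(t)*sin(2*t) − 2·∫ exp(t)*cos(2*t) dt.
Apply parts again with u = cos(2*t), dv = exp(t) dt: ∫ exp(t)*cos(2*t) dt = exp(t)*cos(2*t) + 2·I. Substituting back brings back I: I = exp(t)*sin(2*t) - 2*exp(t)*cos(2*t) − 4·I.
Solving for I: (1 + 4)·I equals the remaining terms, so I = (1/5)·(exp(t)*sin(2*t) - 2*exp(t)*cos(2*t)).

exp(t)*sin(2*t)/5 - 2*exp(t)*cos(2*t)/5 + C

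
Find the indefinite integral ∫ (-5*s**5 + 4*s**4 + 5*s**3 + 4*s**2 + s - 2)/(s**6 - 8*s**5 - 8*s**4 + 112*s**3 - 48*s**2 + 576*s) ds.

-log(s)/288 - 149347*log(s - 6)/36000 - 2941*log(s + 4)/4000 - 451*log(s**2 + 4)/8000 - 1043*atan(s/2)/4000 + 8117/(600*s - 3600) + C

Factor the denominator: s*(s - 6)**2*(s + 4)*(s**2 + 4).
Partial-fraction decomposition: -(451*s + 2086)/(4000*(s**2 + 4)) - 2941/(4000*(s + 4)) - 149347/(36000*(s - 6)) - 8117/(600*(s - 6)**2) - 1/(288*s).
Integrate each term; A/(s−a) gives A·log|s−a|; the (Bs+D)/(s²+p²) term gives a log and an atan.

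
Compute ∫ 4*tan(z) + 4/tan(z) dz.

4*log(tan(z)) + C

Let u = tan(z), so du = (tan(z)**2 + 1) dz.
Rewriting, the integral becomes 4·∫ 1/u du = 4·log(u).
Substituting back, u = tan(z).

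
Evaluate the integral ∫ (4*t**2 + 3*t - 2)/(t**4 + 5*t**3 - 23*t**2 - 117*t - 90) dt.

Factor the denominator: (t - 5)*(t + 1)*(t + 3)*(t + 6).
Partial-fraction decomposition: -124/(165*(t + 6)) + 25/(48*(t + 3)) + 1/(60*(t + 1)) + 113/(528*(t - 5)).
Integrate each term: A/(t−a) contributes A·log|t−a|.

113*log(t - 5)/528 + log(t + 1)/60 + 25*log(t + 3)/48 - 124*log(t + 6)/165 + C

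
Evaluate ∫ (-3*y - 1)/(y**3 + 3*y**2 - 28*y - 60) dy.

Factor the denominator: (y - 5)*(y + 2)*(y + 6).
Partial-fraction decomposition: 17/(44*(y + 6)) - 5/(28*(y + 2)) - 16/(77*(y - 5)).
Integrate each term: A/(y−a) contributes A·log|y−a|.

-16*log(y - 5)/77 - 5*log(y + 2)/28 + 17*log(y + 6)/44 + C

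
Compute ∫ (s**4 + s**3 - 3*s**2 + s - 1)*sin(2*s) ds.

Use integration by parts with u = s**4 + s**3 - 3*s**2 + s - 1, dv = sin(2*s) ds, so v = -cos(2*s)/2.
Apply parts 4 times (tabular method): alternate signs, differentiate u down to 0, integrate dv up.

-s**4*cos(2*s)/2 + s**3*sin(2*s) - s**3*cos(2*s)/2 + 3*s**2*sin(2*s)/4 + 3*s**2*cos(2*s) - 3*s*sin(2*s) + s*cos(2*s)/4 - sin(2*s)/8 - cos(2*s) + C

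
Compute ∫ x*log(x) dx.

Use integration by parts with u = log(x), dv = x dx.
Then du = 1/x dx and v = x**2/2.

x**2*log(x)/2 - x**2/4 + C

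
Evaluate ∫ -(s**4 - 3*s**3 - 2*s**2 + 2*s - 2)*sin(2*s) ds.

Use integration by parts with u = s**4 - 3*s**3 - 2*s**2 + 2*s - 2, dv = -sin(2*s) ds, so v = cos(2*s)/2.
Apply parts 4 times (tabular method): alternate signs, differentiate u down to 0, integrate dv up.

s**4*cos(2*s)/2 - s**3*sin(2*s) - 3*s**3*cos(2*s)/2 + 9*s**2*sin(2*s)/4 - 5*s**2*cos(2*s)/2 + 5*s*sin(2*s)/2 + 13*s*cos(2*s)/4 - 13*sin(2*s)/8 + cos(2*s)/4 + C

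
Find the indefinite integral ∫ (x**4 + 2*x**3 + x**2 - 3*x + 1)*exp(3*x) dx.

Use integration by parts with u = x**4 + 2*x**3 + x**2 - 3*x + 1, dv = exp(3*x) dx, so v = exp(3*x)/3.
Apply parts 4 times (tabular method): alternate signs, differentiate u down to 0, integrate dv up.

(27*x**4 + 18*x**3 + 9*x**2 - 87*x + 56)*exp(3*x)/81 + C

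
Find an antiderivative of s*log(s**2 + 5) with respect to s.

s**2*log(s**2 + 5)/2 - s**2/2 + 5*log(s**2 + 5)/2 + C

Let u = s**2 + 5, so du = (2*s) ds.
The integral becomes (1/2)·∫ log(u) du; integrate by parts with u′=log(u), dv′=du.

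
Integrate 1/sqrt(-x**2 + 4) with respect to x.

asin(x/2) + C

Substitute x = 2·sin(θ), so dx = 2·cos(θ) dθ and the radical becomes sqrt(-x**2 + 4) = 2·cos(θ) by the Pythagorean identity.
Integrate the resulting trig expression in θ, then back-substitute θ = asin(x/2), sin(θ) = x/2, cos(θ) = sqrt(-x**2 + 4)/2 (absorbing any constant into C).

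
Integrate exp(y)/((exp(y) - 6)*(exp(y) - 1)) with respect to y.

Let u = e^y, du = e^y dy.
The integral becomes ∫ du/((u-1)(u-6)); decompose into partial fractions.

log(exp(y) - 6)/5 - log(exp(y) - 1)/5 + C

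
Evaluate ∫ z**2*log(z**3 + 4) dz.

Let u = z**3 + 4, so du = (3*z**2) dz.
The integral becomes (1/3)·∫ log(u) du; integrate by parts with u′=log(u), dv′=du.

z**3*log(z**3 + 4)/3 - z**3/3 + 4*log(z**3 + 4)/3 + C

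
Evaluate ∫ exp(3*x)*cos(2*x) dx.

2*exp(3*x)*sin(2*x)/13 + 3*exp(3*x)*cos(2*x)/13 + C

Let I denote the integral. Integrate by parts with u = cos(2*x), dv = exp(3*x) dx, so v = exp(3*x)/3: I = exp(3*x)*cos(2*x)/3 + (2/3)·∫ exp(3*x)*sin(2*x) dx.
Apply parts again with u = sin(2*x), dv = exp(3*x) dx: ∫ exp(3*x)*sin(2*x) dx = exp(3*x)*sin(2*x)/3 − (2/3)·I. Substituting back brings back I: I = 2*exp(3*x)*sin(2*x)/9 + exp(3*x)*cos(2*x)/3 − (4/9)·I.
Solving for I: (1 + 4/9)·I equals the remaining terms, so I = (9/13)·(2*exp(3*x)*sin(2*x)/9 + exp(3*x)*cos(2*x)/3).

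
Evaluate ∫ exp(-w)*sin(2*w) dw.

Let I denote the integral. Integrate by parts with u = sin(2*w), dv = exp(-w) dw, so v = -exp(-w): I = -exp(-w)*sin(2*w) + 2·∫ exp(-w)*cos(2*w) dw.
Apply parts again with u = cos(2*w), dv = exp(-w) dw: ∫ exp(-w)*cos(2*w) dw = -exp(-w)*cos(2*w) − 2·I. Substituting back brings back I: I = -exp(-w)*sin(2*w) - 2*exp(-w)*cos(2*w) − 4·I.
Solving for I: (1 + 4)·I equals the remaining terms, so I = (1/5)·(-exp(-w)*sin(2*w) - 2*exp(-w)*cos(2*w)).

-exp(-w)*sin(2*w)/5 - 2*exp(-w)*cos(2*w)/5 + C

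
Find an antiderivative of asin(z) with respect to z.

z*asin(z) + sqrt(-z**2 + 1) + C

Use integration by parts with u = arcsin(z), dv = dz.
Then du = 1/sqrt(-z**2 + 1) dz.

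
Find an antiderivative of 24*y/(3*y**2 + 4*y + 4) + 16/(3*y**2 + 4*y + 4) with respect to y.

Let u = 3*y**2 + 4*y + 4, so du = (6*y + 4) dy.
Rewriting, the integral becomes 4·∫ 1/u du = 4·log(u).
Substituting back, u = 3*y**2 + 4*y + 4.

4*log(3*y**2 + 4*y + 4) + C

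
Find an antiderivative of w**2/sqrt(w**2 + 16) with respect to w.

w*sqrt(w**2 + 16)/2 - 8*log(w + sqrt(w**2 + 16)) + C

Substitute w = 4·tan(θ), so dw = 4·sec(θ)^2 dθ and the radical becomes sqrt(w**2 + 16) = 4·sec(θ) by the Pythagorean identity.
Integrate the resulting trig expression in θ, then back-substitute tan(θ) = w/4, sec(θ) = sqrt(w**2 + 16)/4 (absorbing any constant into C).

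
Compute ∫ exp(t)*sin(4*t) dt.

Let I denote the integral. Integrate by parts with u = sin(4*t), dv = exp(t) dt, so v = exp(t): I = exp(t)*sin(4*t) − 4·∫ exp(t)*cos(4*t) dt.
Apply parts again with u = cos(4*t), dv = exp(t) dt: ∫ exp(t)*cos(4*t) dt = exp(t)*cos(4*t) + 4·I. Substituting back brings back I: I = exp(t)*sin(4*t) - 4*exp(t)*cos(4*t) − 16·I.
Solving for I: (1 + 16)·I equals the remaining terms, so I = (1/17)·(exp(t)*sin(4*t) - 4*exp(t)*cos(4*t)).

exp(t)*sin(4*t)/17 - 4*exp(t)*cos(4*t)/17 + C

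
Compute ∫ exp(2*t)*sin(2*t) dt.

exp(2*t)*sin(2*t)/4 - exp(2*t)*cos(2*t)/4 + C

Let I denote the integral. Integrate by parts with u = sin(2*t), dv = exp(2*t) dt, so v = exp(2*t)/2: I = exp(2*t)*sin(2*t)/2 − ∫ exp(2*t)*cos(2*t) dt.
Apply parts again with u = cos(2*t), dv = exp(2*t) dt: ∫ exp(2*t)*cos(2*t) dt = exp(2*t)*cos(2*t)/2 + I. Substituting back brings back I: I = exp(2*t)*sin(2*t)/2 - exp(2*t)*cos(2*t)/2 − I.
Solving for I: (1 + 1)·I equals the remaining terms, so I = (1/2)·(exp(2*t)*sin(2*t)/2 - exp(2*t)*cos(2*t)/2).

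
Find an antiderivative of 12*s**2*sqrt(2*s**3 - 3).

4*(2*s**3 - 3)**(3/2)/3 + C

Let u = 2*s**3 - 3, so du = (6*s**2) ds.
Rewriting, the integral becomes 2·∫ √u du = 2·(2/3)u^(3/2).
Substituting back, u = 2*s**3 - 3.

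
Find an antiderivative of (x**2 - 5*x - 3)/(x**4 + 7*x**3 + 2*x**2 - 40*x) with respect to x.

3*log(x)/40 - 3*log(x - 2)/28 + 11*log(x + 4)/8 - 47*log(x + 5)/35 + C

Factor the denominator: x*(x - 2)*(x + 4)*(x + 5).
Partial-fraction decomposition: -47/(35*(x + 5)) + 11/(8*(x + 4)) - 3/(28*(x - 2)) + 3/(40*x).
Integrate each term: A/(x−a) contributes A·log|x−a|.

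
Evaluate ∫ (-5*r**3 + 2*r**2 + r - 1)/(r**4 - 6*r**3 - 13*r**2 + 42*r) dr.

Factor the denominator: r*(r - 7)*(r - 2)*(r + 3).
Partial-fraction decomposition: -149/(150*(r + 3)) + 31/(50*(r - 2)) - 1611/(350*(r - 7)) - 1/(42*r).
Integrate each term: A/(r−a) contributes A·log|r−a|.

-log(r)/42 - 1611*log(r - 7)/350 + 31*log(r - 2)/50 - 149*log(r + 3)/150 + C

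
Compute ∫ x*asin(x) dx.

Use integration by parts with u = arcsin(x), dv = x dx.
Then du = 1/sqrt(-x**2 + 1) dx.

x**2*asin(x)/2 + x*sqrt(-x**2 + 1)/4 - asin(x)/4 + C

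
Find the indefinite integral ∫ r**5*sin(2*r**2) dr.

-r**4*cos(2*r**2)/4 + r**2*sin(2*r**2)/4 + cos(2*r**2)/8 + C

Let u = r², du = 2r dr; rewrite as (1/2)∫ u^2·sin(2u) du.
Now integrate by parts 2 times.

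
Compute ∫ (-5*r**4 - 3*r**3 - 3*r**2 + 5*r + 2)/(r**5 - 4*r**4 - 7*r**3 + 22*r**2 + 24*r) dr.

Factor the denominator: r*(r - 4)*(r - 3)*(r + 1)*(r + 2).
Partial-fraction decomposition: -19/(15*(r + 2)) + 2/(5*(r + 1)) + 124/(15*(r - 3)) - 749/(60*(r - 4)) + 1/(12*r).
Integrate each term: A/(r−a) contributes A·log|r−a|.

log(r)/12 - 749*log(r - 4)/60 + 124*log(r - 3)/15 + 2*log(r + 1)/5 - 19*log(r + 2)/15 + C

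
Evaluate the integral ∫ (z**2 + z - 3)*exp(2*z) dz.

Use integration by parts with u = z**2 + z - 3, dv = exp(2*z) dz, so v = exp(2*z)/2.
Apply parts 2 times (tabular method): alternate signs, differentiate u down to 0, integrate dv up.

(z**2 - 3)*exp(2*z)/2 + C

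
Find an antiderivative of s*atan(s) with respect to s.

s**2*atan(s)/2 - s/2 + atan(s)/2 + C

Use integration by parts with u = arctan(s), dv = s ds.
Then du = 1/(s**2 + 1) ds.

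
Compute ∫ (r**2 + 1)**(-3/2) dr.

r/sqrt(r**2 + 1) + C

Substitute r = tan(θ), so dr = sec(θ)^2 dθ and the radical becomes sqrt(r**2 + 1) = sec(θ) by the Pythagorean identity.
Integrate the resulting trig expression in θ, then back-substitute tan(θ) = r, sec(θ) = sqrt(r**2 + 1) (absorbing any constant into C).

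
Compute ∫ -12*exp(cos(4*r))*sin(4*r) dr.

3*exp(cos(4*r)) + C

Let u = cos(4*r), so du = (-4*sin(4*r)) dr.
Rewriting, the integral becomes 3·∫ e^u du = 3·e^u.
Substituting back, u = cos(4*r).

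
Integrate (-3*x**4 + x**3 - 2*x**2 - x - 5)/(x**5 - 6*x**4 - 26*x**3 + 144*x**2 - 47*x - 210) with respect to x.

Factor the denominator: (x - 7)*(x - 3)*(x - 2)*(x + 1)*(x + 5).
Partial-fraction decomposition: -1025/(1344*(x + 5)) + 5/(192*(x + 1)) - 11/(21*(x - 2)) + 121/(64*(x - 3)) - 697/(192*(x - 7)).
Integrate each term: A/(x−a) contributes A·log|x−a|.

-697*log(x - 7)/192 + 121*log(x - 3)/64 - 11*log(x - 2)/21 + 5*log(x + 1)/192 - 1025*log(x + 5)/1344 + C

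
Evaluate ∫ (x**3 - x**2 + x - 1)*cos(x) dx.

x**3*sin(x) - x**2*sin(x) + 3*x**2*cos(x) - 5*x*sin(x) - 2*x*cos(x) + sin(x) - 5*cos(x) + C

Use integration by parts with u = x**3 - x**2 + x - 1, dv = cos(x) dx, so v = sin(x).
Apply parts 3 times (tabular method): alternate signs, differentiate u down to 0, integrate dv up.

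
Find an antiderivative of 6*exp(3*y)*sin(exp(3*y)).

Let u = exp(3*y), so du = (3*exp(3*y)) dy.
Rewriting, the integral becomes 2·∫ sin(u) du = 2·-cos(u).
Substituting back, u = exp(3*y).

-2*cos(exp(3*y)) + C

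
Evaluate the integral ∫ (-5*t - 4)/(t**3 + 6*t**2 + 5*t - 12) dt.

-9*log(t - 1)/20 - 11*log(t + 3)/4 + 16*log(t + 4)/5 + C

Factor the denominator: (t - 1)*(t + 3)*(t + 4).
Partial-fraction decomposition: 16/(5*(t + 4)) - 11/(4*(t + 3)) - 9/(20*(t - 1)).
Integrate each term: A/(t−a) contributes A·log|t−a|.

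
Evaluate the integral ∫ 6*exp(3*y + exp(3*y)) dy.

2*exp(exp(3*y)) + C

Let u = exp(3*y), so du = (3*exp(3*y)) dy.
Rewriting, the integral becomes 2·∫ e^u du = 2·e^u.
Substituting back, u = exp(3*y).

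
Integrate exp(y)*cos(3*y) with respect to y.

3*exp(y)*sin(3*y)/10 + exp(y)*cos(3*y)/10 + C

Let I denote the integral. Integrate by parts with u = cos(3*y), dv = exp(y) dy, so v = exp(y): I = exp(y)*cos(3*y) + 3·∫ exp(y)*sin(3*y) dy.
Apply parts again with u = sin(3*y), dv = exp(y) dy: ∫ exp(y)*sin(3*y) dy = exp(y)*sin(3*y) − 3·I. Substituting back brings back I: I = 3*exp(y)*sin(3*y) + exp(y)*cos(3*y) − 9·I.
Solving for I: (1 + 9)·I equals the remaining terms, so I = (1/10)·(3*exp(y)*sin(3*y) + exp(y)*cos(3*y)).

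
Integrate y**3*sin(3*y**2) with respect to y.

Let u = y², du = 2y dy; rewrite as (1/2)∫ u^1·sin(3u) du.
Now integrate by parts 1 time.

-y**2*cos(3*y**2)/6 + sin(3*y**2)/18 + C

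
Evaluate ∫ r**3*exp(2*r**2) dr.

(2*r**2 - 1)*exp(2*r**2)/8 + C

Let u = r², du = 2r dr; rewrite as (1/2)∫ u^1·exp(2u) du.
Now integrate by parts 1 time.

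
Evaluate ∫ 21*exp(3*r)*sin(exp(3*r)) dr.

Let u = exp(3*r), so du = (3*exp(3*r)) dr.
Rewriting, the integral becomes 7·∫ sin(u) du = 7·-cos(u).
Substituting back, u = exp(3*r).

-7*cos(exp(3*r)) + C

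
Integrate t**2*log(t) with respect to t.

t**3*log(t)/3 - t**3/9 + C

Use integration by parts with u = log(t), dv = t**2 dt.
Then du = 1/t dt and v = t**3/3.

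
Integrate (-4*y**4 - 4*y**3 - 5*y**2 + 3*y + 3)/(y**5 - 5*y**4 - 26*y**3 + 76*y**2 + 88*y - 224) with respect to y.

-11197*log(y - 7)/2475 + 10189*log(y - 2)/7200 + 55*log(y + 2)/288 - 857*log(y + 4)/792 - 107/(120*y - 240) + C

Factor the denominator: (y - 7)*(y - 2)**2*(y + 2)*(y + 4).
Partial-fraction decomposition: -857/(792*(y + 4)) + 55/(288*(y + 2)) + 10189/(7200*(y - 2)) + 107/(120*(y - 2)**2) - 11197/(2475*(y - 7)).
Integrate each term; A/(y−a) gives A·log|y−a|; A/(y−a)² gives −A/(y−a).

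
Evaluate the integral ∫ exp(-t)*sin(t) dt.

-exp(-t)*sin(t)/2 - exp(-t)*cos(t)/2 + C

Let I denote the integral. Integrate by parts with u = sin(t), dv = exp(-t) dt, so v = -exp(-t): I = -exp(-t)*sin(t) + ∫ exp(-t)*cos(t) dt.
Apply parts again with u = cos(t), dv = exp(-t) dt: ∫ exp(-t)*cos(t) dt = -exp(-t)*cos(t) − I. Substituting back brings back I: I = -exp(-t)*sin(t) - exp(-t)*cos(t) − I.
Solving for I: (1 + 1)·I equals the remaining terms, so I = (1/2)·(-exp(-t)*sin(t) - exp(-t)*cos(t)).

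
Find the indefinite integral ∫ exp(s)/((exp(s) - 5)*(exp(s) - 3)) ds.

log(exp(s) - 5)/2 - log(exp(s) - 3)/2 + C

Let u = e^s, du = e^s ds.
The integral becomes ∫ du/((u-5)(u-3)); decompose into partial fractions.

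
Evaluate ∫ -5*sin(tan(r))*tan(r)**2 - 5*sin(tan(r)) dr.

Let u = tan(r), so du = (tan(r)**2 + 1) dr.
Rewriting, the integral becomes -5·∫ sin(u) du = -5·-cos(u).
Substituting back, u = tan(r).

5*cos(tan(r)) + C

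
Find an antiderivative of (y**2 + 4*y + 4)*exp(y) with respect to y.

(y**2 + 2*y + 2)*exp(y) + C

Use integration by parts with u = y**2 + 4*y + 4, dv = exp(y) dy, so v = exp(y).
Apply parts 2 times (tabular method): alternate signs, differentiate u down to 0, integrate dv up.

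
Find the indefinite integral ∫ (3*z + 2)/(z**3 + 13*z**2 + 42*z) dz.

log(z)/21 + 8*log(z + 6)/3 - 19*log(z + 7)/7 + C

Factor the denominator: z*(z + 6)*(z + 7).
Partial-fraction decomposition: -19/(7*(z + 7)) + 8/(3*(z + 6)) + 1/(21*z).
Integrate each term: A/(z−a) contributes A·log|z−a|.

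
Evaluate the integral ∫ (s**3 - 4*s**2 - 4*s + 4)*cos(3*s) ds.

Use integration by parts with u = s**3 - 4*s**2 - 4*s + 4, dv = cos(3*s) ds, so v = sin(3*s)/3.
Apply parts 3 times (tabular method): alternate signs, differentiate u down to 0, integrate dv up.

s**3*sin(3*s)/3 - 4*s**2*sin(3*s)/3 + s**2*cos(3*s)/3 - 14*s*sin(3*s)/9 - 8*s*cos(3*s)/9 + 44*sin(3*s)/27 - 14*cos(3*s)/27 + C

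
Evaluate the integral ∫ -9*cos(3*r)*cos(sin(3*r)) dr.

Let u = sin(3*r), so du = (3*cos(3*r)) dr.
Rewriting, the integral becomes -3·∫ cos(u) du = -3·sin(u).
Substituting back, u = sin(3*r).

-3*sin(sin(3*r)) + C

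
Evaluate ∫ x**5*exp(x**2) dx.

Let u = x², du = 2x dx; rewrite as (1/2)∫ u^2·exp(1u) du.
Now integrate by parts 2 times.

(x**4 - 2*x**2 + 2)*exp(x**2)/2 + C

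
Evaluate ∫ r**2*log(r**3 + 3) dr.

Let u = r**3 + 3, so du = (3*r**2) dr.
The integral becomes (1/3)·∫ log(u) du; integrate by parts with u′=log(u), dv′=du.

r**3*log(r**3 + 3)/3 - r**3/3 + log(r**3 + 3) + C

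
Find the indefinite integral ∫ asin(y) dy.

y*asin(y) + sqrt(-y**2 + 1) + C

Use integration by parts with u = arcsin(y), dv = dy.
Then du = 1/sqrt(-y**2 + 1) dy.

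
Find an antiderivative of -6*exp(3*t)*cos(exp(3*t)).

Let u = exp(3*t), so du = (3*exp(3*t)) dt.
Rewriting, the integral becomes -2·∫ cos(u) du = -2·sin(u).
Substituting back, u = exp(3*t).

-2*sin(exp(3*t)) + C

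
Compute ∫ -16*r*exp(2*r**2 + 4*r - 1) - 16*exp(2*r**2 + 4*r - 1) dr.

-4*exp(2*r**2 + 4*r - 1) + C

Let u = 2*r**2 + 4*r - 1, so du = (4*r + 4) dr.
Rewriting, the integral becomes -4·∫ e^u du = -4·e^u.
Substituting back, u = 2*r**2 + 4*r - 1.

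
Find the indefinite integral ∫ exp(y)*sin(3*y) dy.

exp(y)*sin(3*y)/10 - 3*exp(y)*cos(3*y)/10 + C

Let I denote the integral. Integrate by parts with u = sin(3*y), dv = exp(y) dy, so v = exp(y): I = exp(y)*sin(3*y) − 3·∫ exp(y)*cos(3*y) dy.
Apply parts again with u = cos(3*y), dv = exp(y) dy: ∫ exp(y)*cos(3*y) dy = exp(y)*cos(3*y) + 3·I. Substituting back brings back I: I = exp(y)*sin(3*y) - 3*exp(y)*cos(3*y) − 9·I.
Solving for I: (1 + 9)·I equals the remaining terms, so I = (1/10)·(exp(y)*sin(3*y) - 3*exp(y)*cos(3*y)).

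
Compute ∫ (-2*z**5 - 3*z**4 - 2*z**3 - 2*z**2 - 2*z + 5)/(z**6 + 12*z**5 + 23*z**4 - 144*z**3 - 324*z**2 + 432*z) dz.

Factor the denominator: z*(z - 3)*(z - 1)*(z + 4)*(z + 6)**2.
Partial-fraction decomposition: 8243/(11907*(z + 6)) + 12041/(756*(z + 6)**2) - 1389/(560*(z + 4)) + 3/(245*(z - 1)) - 401/(1701*(z - 3)) + 5/(432*z).
Integrate each term; A/(z−a) gives A·log|z−a|; A/(z−a)² gives −A/(z−a).

5*log(z)/432 - 401*log(z - 3)/1701 + 3*log(z - 1)/245 - 1389*log(z + 4)/560 + 8243*log(z + 6)/11907 - 12041/(756*z + 4536) + C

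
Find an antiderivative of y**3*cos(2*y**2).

y**2*sin(2*y**2)/4 + cos(2*y**2)/8 + C

Let u = y², du = 2y dy; rewrite as (1/2)∫ u^1·cos(2u) du.
Now integrate by parts 1 time.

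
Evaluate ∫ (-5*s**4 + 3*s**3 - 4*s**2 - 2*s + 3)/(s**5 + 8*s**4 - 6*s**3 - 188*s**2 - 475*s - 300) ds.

-2857*log(s - 5)/4320 + 7*log(s + 1)/144 - 513*log(s + 3)/32 + 1525*log(s + 4)/27 - 3587*log(s + 5)/80 + C

Factor the denominator: (s - 5)*(s + 1)*(s + 3)*(s + 4)*(s + 5).
Partial-fraction decomposition: -3587/(80*(s + 5)) + 1525/(27*(s + 4)) - 513/(32*(s + 3)) + 7/(144*(s + 1)) - 2857/(4320*(s - 5)).
Integrate each term: A/(s−a) contributes A·log|s−a|.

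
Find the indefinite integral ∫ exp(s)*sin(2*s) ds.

exp(s)*sin(2*s)/5 - 2*exp(s)*cos(2*s)/5 + C

Let I denote the integral. Integrate by parts with u = sin(2*s), dv = exp(s) ds, so v = exp(s): I = exp(s)*sin(2*s) − 2·∫ exp(s)*cos(2*s) ds.
Apply parts again with u = cos(2*s), dv = exp(s) ds: ∫ exp(s)*cos(2*s) ds = exp(s)*cos(2*s) + 2·I. Substituting back brings back I: I = exp(s)*sin(2*s) - 2*exp(s)*cos(2*s) − 4·I.
Solving for I: (1 + 4)·I equals the remaining terms, so I = (1/5)·(exp(s)*sin(2*s) - 2*exp(s)*cos(2*s)).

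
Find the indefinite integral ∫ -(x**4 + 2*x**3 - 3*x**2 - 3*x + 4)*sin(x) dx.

x**4*cos(x) - 4*x**3*sin(x) + 2*x**3*cos(x) - 6*x**2*sin(x) - 15*x**2*cos(x) + 30*x*sin(x) - 15*x*cos(x) + 15*sin(x) + 34*cos(x) + C

Use integration by parts with u = x**4 + 2*x**3 - 3*x**2 - 3*x + 4, dv = -sin(x) dx, so v = cos(x).
Apply parts 4 times (tabular method): alternate signs, differentiate u down to 0, integrate dv up.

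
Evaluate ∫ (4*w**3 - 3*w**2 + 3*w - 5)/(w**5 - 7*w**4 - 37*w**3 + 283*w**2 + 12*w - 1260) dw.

1241*log(w - 7)/936 - 435*log(w - 5)/308 + 17*log(w - 3)/72 + 11*log(w + 2)/252 - 995*log(w + 6)/5148 + C

Factor the denominator: (w - 7)*(w - 5)*(w - 3)*(w + 2)*(w + 6).
Partial-fraction decomposition: -995/(5148*(w + 6)) + 11/(252*(w + 2)) + 17/(72*(w - 3)) - 435/(308*(w - 5)) + 1241/(936*(w - 7)).
Integrate each term: A/(w−a) contributes A·log|w−a|.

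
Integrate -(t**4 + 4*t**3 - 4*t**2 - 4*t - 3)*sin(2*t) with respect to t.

t**4*cos(2*t)/2 - t**3*sin(2*t) + 2*t**3*cos(2*t) - 3*t**2*sin(2*t) - 7*t**2*cos(2*t)/2 + 7*t*sin(2*t)/2 - 5*t*cos(2*t) + 5*sin(2*t)/2 + cos(2*t)/4 + C

Use integration by parts with u = t**4 + 4*t**3 - 4*t**2 - 4*t - 3, dv = -sin(2*t) dt, so v = cos(2*t)/2.
Apply parts 4 times (tabular method): alternate signs, differentiate u down to 0, integrate dv up.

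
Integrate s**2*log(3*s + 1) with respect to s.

Use integration by parts with u = log(3*s + 1), dv = s**2 ds.
Then du = 3/(3*s + 1) ds and v = s**3/3.

s**3*log(3*s + 1)/3 - s**3/9 + s**2/18 - s/27 + log(3*s + 1)/81 + C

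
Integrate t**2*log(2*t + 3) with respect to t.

Use integration by parts with u = log(2*t + 3), dv = t**2 dt.
Then du = 2/(2*t + 3) dt and v = t**3/3.

t**3*log(2*t + 3)/3 - t**3/9 + t**2/4 - 3*t/4 + 9*log(2*t + 3)/8 + C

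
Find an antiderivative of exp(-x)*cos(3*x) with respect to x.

Let I denote the integral. Integrate by parts with u = cos(3*x), dv = exp(-x) dx, so v = -exp(-x): I = -exp(-x)*cos(3*x) − 3·∫ exp(-x)*sin(3*x) dx.
Apply parts again with u = sin(3*x), dv = exp(-x) dx: ∫ exp(-x)*sin(3*x) dx = -exp(-x)*sin(3*x) + 3·I. Substituting back brings back I: I = 3*exp(-x)*sin(3*x) - exp(-x)*cos(3*x) − 9·I.
Solving for I: (1 + 9)·I equals the remaining terms, so I = (1/10)·(3*exp(-x)*sin(3*x) - exp(-x)*cos(3*x)).

3*exp(-x)*sin(3*x)/10 - exp(-x)*cos(3*x)/10 + C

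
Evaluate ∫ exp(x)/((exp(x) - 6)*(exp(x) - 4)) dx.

Let u = e^x, du = e^x dx.
The integral becomes ∫ du/((u-4)(u-6)); decompose into partial fractions.

log(exp(x) - 6)/2 - log(exp(x) - 4)/2 + C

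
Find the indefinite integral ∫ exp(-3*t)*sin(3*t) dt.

Let I denote the integral. Integrate by parts with u = sin(3*t), dv = exp(-3*t) dt, so v = -exp(-3*t)/3: I = -exp(-3*t)*sin(3*t)/3 + ∫ exp(-3*t)*cos(3*t) dt.
Apply parts again with u = cos(3*t), dv = exp(-3*t) dt: ∫ exp(-3*t)*cos(3*t) dt = -exp(-3*t)*cos(3*t)/3 − I. Substituting back brings back I: I = -exp(-3*t)*sin(3*t)/3 - exp(-3*t)*cos(3*t)/3 − I.
Solving for I: (1 + 1)·I equals the remaining terms, so I = (1/2)·(-exp(-3*t)*sin(3*t)/3 - exp(-3*t)*cos(3*t)/3).

-exp(-3*t)*sin(3*t)/6 - exp(-3*t)*cos(3*t)/6 + C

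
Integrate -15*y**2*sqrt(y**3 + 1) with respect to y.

Let u = y**3 + 1, so du = (3*y**2) dy.
Rewriting, the integral becomes -5·∫ √u du = -5·(2/3)u^(3/2).
Substituting back, u = y**3 + 1.

-10*(y**3 + 1)**(3/2)/3 + C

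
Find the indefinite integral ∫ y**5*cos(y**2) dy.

y**4*sin(y**2)/2 + y**2*cos(y**2) - sin(y**2) + C

Let u = y², du = 2y dy; rewrite as (1/2)∫ u^2·cos(1u) du.
Now integrate by parts 2 times.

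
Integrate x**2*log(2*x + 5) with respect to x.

Use integration by parts with u = log(2*x + 5), dv = x**2 dx.
Then du = 2/(2*x + 5) dx and v = x**3/3.

x**3*log(2*x + 5)/3 - x**3/9 + 5*x**2/12 - 25*x/12 + 125*log(2*x + 5)/24 + C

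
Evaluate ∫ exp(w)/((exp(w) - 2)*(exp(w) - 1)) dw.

log(exp(w) - 2) - log(exp(w) - 1) + C

Let u = e^w, du = e^w dw.
The integral becomes ∫ du/((u-2)(u-1)); decompose into partial fractions.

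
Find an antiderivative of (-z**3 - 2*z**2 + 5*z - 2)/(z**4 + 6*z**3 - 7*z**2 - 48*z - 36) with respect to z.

-8*log(z - 3)/45 + 2*log(z + 1)/5 - 3*log(z + 2)/5 - 28*log(z + 6)/45 + C

Factor the denominator: (z - 3)*(z + 1)*(z + 2)*(z + 6).
Partial-fraction decomposition: -28/(45*(z + 6)) - 3/(5*(z + 2)) + 2/(5*(z + 1)) - 8/(45*(z - 3)).
Integrate each term: A/(z−a) contributes A·log|z−a|.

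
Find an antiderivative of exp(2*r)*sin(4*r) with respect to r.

Let I denote the integral. Integrate by parts with u = sin(4*r), dv = exp(2*r) dr, so v = exp(2*r)/2: I = exp(2*r)*sin(4*r)/2 − 2·∫ exp(2*r)*cos(4*r) dr.
Apply parts again with u = cos(4*r), dv = exp(2*r) dr: ∫ exp(2*r)*cos(4*r) dr = exp(2*r)*cos(4*r)/2 + 2·I. Substituting back brings back I: I = exp(2*r)*sin(4*r)/2 - exp(2*r)*cos(4*r) − 4·I.
Solving for I: (1 + 4)·I equals the remaining terms, so I = (1/5)·(exp(2*r)*sin(4*r)/2 - exp(2*r)*cos(4*r)).

exp(2*r)*sin(4*r)/10 - exp(2*r)*cos(4*r)/5 + C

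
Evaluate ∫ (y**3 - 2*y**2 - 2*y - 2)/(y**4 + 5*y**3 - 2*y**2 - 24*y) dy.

log(y)/12 - log(y - 2)/10 - 41*log(y + 3)/15 + 15*log(y + 4)/4 + C

Factor the denominator: y*(y - 2)*(y + 3)*(y + 4).
Partial-fraction decomposition: 15/(4*(y + 4)) - 41/(15*(y + 3)) - 1/(10*(y - 2)) + 1/(12*y).
Integrate each term: A/(y−a) contributes A·log|y−a|.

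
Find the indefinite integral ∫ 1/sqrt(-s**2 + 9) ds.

Substitute s = 3·sin(θ), so ds = 3·cos(θ) dθ and the radical becomes sqrt(-s**2 + 9) = 3·cos(θ) by the Pythagorean identity.
Integrate the resulting trig expression in θ, then back-substitute θ = asin(s/3), sin(θ) = s/3, cos(θ) = sqrt(-s**2 + 9)/3 (absorbing any constant into C).

asin(s/3) + C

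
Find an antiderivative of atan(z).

Use integration by parts with u = arctan(z), dv = dz.
Then du = 1/(z**2 + 1) dz.

z*atan(z) - log(z**2 + 1)/2 + C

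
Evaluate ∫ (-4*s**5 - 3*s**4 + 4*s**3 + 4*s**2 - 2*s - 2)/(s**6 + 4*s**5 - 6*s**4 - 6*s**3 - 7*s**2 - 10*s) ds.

Factor the denominator: s*(s - 2)*(s + 1)*(s + 5)*(s**2 + 1).
Partial-fraction decomposition: -(103*s - 34)/(130*(s**2 + 1)) - 10233/(3640*(s + 5)) + 1/(24*(s + 1)) - 67/(105*(s - 2)) + 1/(5*s).
Integrate each term; A/(s−a) gives A·log|s−a|; the (Bs+D)/(s²+p²) term gives a log and an atan.

log(s)/5 - 67*log(s - 2)/105 + log(s + 1)/24 - 10233*log(s + 5)/3640 - 103*log(s**2 + 1)/260 + 17*atan(s)/65 + C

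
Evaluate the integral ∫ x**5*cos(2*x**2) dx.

Let u = x², du = 2x dx; rewrite as (1/2)∫ u^2·cos(2u) du.
Now integrate by parts 2 times.

x**4*sin(2*x**2)/4 + x**2*cos(2*x**2)/4 - sin(2*x**2)/8 + C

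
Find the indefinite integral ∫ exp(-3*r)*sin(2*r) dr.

Let I denote the integral. Integrate by parts with u = sin(2*r), dv = exp(-3*r) dr, so v = -exp(-3*r)/3: I = -exp(-3*r)*sin(2*r)/3 + (2/3)·∫ exp(-3*r)*cos(2*r) dr.
Apply parts again with u = cos(2*r), dv = exp(-3*r) dr: ∫ exp(-3*r)*cos(2*r) dr = -exp(-3*r)*cos(2*r)/3 − (2/3)·I. Substituting back brings back I: I = -exp(-3*r)*sin(2*r)/3 - 2*exp(-3*r)*cos(2*r)/9 − (4/9)·I.
Solving for I: (1 + 4/9)·I equals the remaining terms, so I = (9/13)·(-exp(-3*r)*sin(2*r)/3 - 2*exp(-3*r)*cos(2*r)/9).

-3*exp(-3*r)*sin(2*r)/13 - 2*exp(-3*r)*cos(2*r)/13 + C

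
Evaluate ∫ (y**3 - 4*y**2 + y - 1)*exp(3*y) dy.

(9*y**3 - 45*y**2 + 39*y - 22)*exp(3*y)/27 + C

Use integration by parts with u = y**3 - 4*y**2 + y - 1, dv = exp(3*y) dy, so v = exp(3*y)/3.
Apply parts 3 times (tabular method): alternate signs, differentiate u down to 0, integrate dv up.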